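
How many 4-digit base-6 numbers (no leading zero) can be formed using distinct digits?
First digit: 5 choices (nonzero). Then descending: 5 × 5 × 4 × 3 = 300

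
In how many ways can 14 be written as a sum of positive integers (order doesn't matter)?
Pentagonal recurrence p(n) = p(n-1) + p(n-2) - p(n-5) - p(n-7) + p(n-12) + p(n-15) - ... gives p(0..13) = 1, 1, 2, 3, 5, 7, 11, 15, 22, 30, 42, 56, 77, 101. p(14) = p(13) + p(12) - p(9) - p(7) + p(2) = 101 + 77 - 30 - 15 + 2 = 135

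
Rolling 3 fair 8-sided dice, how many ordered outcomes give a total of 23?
Coefficient of x^23 in (x + x² + ... + x^8)^3. By inclusion-exclusion on dice exceeding 8: Σ_j (-1)^j C(3,j)·C(23-1-8j, 2) = C(3,0)·C(22,2) - C(3,1)·C(14,2) + C(3,2)·C(6,2) = 1·231 - 3·91 + 3·15 = 3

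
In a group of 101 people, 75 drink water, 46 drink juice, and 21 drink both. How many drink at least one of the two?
|A∪B| = |A| + |B| - |A∩B| = 75 + 46 - 21 = 100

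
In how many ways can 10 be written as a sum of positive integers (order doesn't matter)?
Pentagonal recurrence p(n) = p(n-1) + p(n-2) - p(n-5) - p(n-7) + p(n-12) + p(n-15) - ... gives p(0..9) = 1, 1, 2, 3, 5, 7, 11, 15, 22, 30. p(10) = p(9) + p(8) - p(5) - p(3) = 30 + 22 - 7 - 3 = 42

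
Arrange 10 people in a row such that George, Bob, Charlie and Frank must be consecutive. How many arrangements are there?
Treat the 4 as one block: (10-4+1)! × 4! = 5040 × 24 = 120960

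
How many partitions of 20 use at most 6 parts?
By conjugation, equals partitions of 20 into parts ≤ 6. Let r_j(i) = number of partitions of i into parts ≤ j, for i = 0..20. r_1(i) = 1 for all i; r_j(i) = r_{j-1}(i) + r_j(i-j). Rows j = 2..6: ≤2: 1 1 2 2 3 3 4 4 5 5 6 6 7 7 8 8 9 9 10 10 11; ≤3: 1 1 2 3 4 5 7 8 10 12 14 16 19 21 24 27 30 33 37 40 44; ≤4: 1 1 2 3 5 6 9 11 15 18 23 27 34 39 47 54 64 72 84 94 108; ≤5: 1 1 2 3 5 7 10 13 18 23 30 37 47 57 70 84 101 119 141 164 192; ≤6: 1 1 2 3 5 7 11 14 20 26 35 44 58 71 90 110 136 163 199 235 282. r_6(20) = 282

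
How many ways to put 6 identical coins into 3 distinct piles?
C(6+3-1, 3-1) = C(8, 2) = 28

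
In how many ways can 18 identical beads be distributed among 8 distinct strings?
C(18+8-1, 8-1) = C(25, 7) = 480700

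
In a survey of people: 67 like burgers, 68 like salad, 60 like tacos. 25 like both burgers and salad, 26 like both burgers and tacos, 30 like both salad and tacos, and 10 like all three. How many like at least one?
|A∪B∪C| = 67+68+60-25-26-30+10 = 124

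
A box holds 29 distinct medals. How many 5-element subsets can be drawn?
C(29,5) = 29!/(5!×24!) = 118755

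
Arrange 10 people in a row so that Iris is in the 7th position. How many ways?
Fix one position: (10-1)! = 362880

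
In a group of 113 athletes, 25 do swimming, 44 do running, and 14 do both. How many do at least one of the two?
|A∪B| = |A| + |B| - |A∩B| = 25 + 44 - 14 = 55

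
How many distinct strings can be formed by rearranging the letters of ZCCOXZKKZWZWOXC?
15! / (2! × 2! × 4! × 2! × 2! × 3!) = 567567000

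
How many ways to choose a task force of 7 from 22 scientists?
C(22,7) = 22!/(7!×15!) = 170544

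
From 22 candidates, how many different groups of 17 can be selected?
C(22,17) = 22!/(17!×5!) = 26334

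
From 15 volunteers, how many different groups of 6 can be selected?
C(15,6) = 15!/(6!×9!) = 5005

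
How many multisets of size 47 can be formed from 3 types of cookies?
C(47+3-1, 3-1) = C(49, 2) = 1176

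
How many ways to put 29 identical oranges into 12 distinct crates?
C(29+12-1, 12-1) = C(40, 11) = 2311801440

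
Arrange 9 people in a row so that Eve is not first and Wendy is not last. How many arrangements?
By inclusion-exclusion: 9! - 2×(9-1)! + (9-2)! = 362880 - 80640 + 5040 = 287280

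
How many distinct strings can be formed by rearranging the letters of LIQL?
4! / (1! × 2! × 1!) = 12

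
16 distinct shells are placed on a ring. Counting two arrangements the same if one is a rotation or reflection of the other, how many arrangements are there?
(16-1)!/2 = 1307674368000/2 = 653837184000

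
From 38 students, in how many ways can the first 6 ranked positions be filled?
P(38,6) = 38!/(38-6)! = 1987690320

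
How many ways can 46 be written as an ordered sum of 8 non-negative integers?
C(46+8-1, 8-1) = C(53, 7) = 154143080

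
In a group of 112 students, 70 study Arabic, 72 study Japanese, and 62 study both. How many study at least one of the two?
|A∪B| = |A| + |B| - |A∩B| = 70 + 72 - 62 = 80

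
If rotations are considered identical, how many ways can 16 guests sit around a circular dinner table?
Circular: fix one position, arrange the rest. (16-1)! = 1307674368000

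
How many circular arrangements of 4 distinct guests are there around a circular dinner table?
Circular: fix one position, arrange the rest. (4-1)! = 6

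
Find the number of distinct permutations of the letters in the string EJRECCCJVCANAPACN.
17! / (1! × 2! × 1! × 2! × 1! × 2! × 5! × 3!) = 61751289600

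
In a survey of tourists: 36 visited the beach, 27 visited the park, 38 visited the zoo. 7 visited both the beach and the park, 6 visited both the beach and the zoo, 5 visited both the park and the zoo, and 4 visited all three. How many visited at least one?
|A∪B∪C| = 36+27+38-7-6-5+4 = 87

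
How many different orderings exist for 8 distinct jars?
8! = 40320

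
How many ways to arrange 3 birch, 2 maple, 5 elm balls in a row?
10! / (3! × 2! × 5!) = 2520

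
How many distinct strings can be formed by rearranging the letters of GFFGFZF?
7! / (2! × 1! × 4!) = 105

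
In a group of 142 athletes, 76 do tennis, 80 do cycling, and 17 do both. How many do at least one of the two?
|A∪B| = |A| + |B| - |A∩B| = 76 + 80 - 17 = 139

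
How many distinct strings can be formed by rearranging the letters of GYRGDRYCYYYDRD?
14! / (5! × 1! × 2! × 3! × 3!) = 10090080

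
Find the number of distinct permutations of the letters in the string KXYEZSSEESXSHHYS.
16! / (2! × 3! × 2! × 2! × 1! × 1! × 5!) = 3632428800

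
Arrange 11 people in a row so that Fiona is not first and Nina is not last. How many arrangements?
By inclusion-exclusion: 11! - 2×(11-1)! + (11-2)! = 39916800 - 7257600 + 362880 = 33022080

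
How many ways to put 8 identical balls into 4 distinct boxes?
C(8+4-1, 4-1) = C(11, 3) = 165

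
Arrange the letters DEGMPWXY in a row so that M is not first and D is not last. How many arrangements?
By inclusion-exclusion: 8! - 2×(8-1)! + (8-2)! = 40320 - 10080 + 720 = 30960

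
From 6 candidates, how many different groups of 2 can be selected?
C(6,2) = 6!/(2!×4!) = 15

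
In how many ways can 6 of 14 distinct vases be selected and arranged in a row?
P(14,6) = 14!/(14-6)! = 2162160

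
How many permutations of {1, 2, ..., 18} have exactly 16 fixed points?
Choose the 16 fixed points C(18,16) = 153, derange the rest: !2 = Σ_{j=0}^{2} (-1)^j·2!/j! = 2 - 2 + 1 = 1. Product = 153 × 1 = 153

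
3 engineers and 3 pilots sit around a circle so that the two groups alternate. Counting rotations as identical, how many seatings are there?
Fix one of the engineers: (3-1)! ways for the remaining engineers, × 3! ways for the pilots = 2 × 6 = 12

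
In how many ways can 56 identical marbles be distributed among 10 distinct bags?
C(56+10-1, 10-1) = C(65, 9) = 31966749880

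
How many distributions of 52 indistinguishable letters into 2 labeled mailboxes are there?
C(52+2-1, 2-1) = C(53, 1) = 53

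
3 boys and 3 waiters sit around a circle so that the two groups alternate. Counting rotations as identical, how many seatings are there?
Fix one of the boys: (3-1)! ways for the remaining boys, × 3! ways for the waiters = 2 × 6 = 12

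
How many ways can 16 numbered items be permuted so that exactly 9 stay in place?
Choose the 9 fixed points C(16,9) = 11440, derange the rest: !7 = Σ_{j=0}^{7} (-1)^j·7!/j! = 5040 - 5040 + 2520 - 840 + 210 - 42 + 7 - 1 = 1854. Product = 11440 × 1854 = 21209760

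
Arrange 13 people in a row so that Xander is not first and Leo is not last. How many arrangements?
By inclusion-exclusion: 13! - 2×(13-1)! + (13-2)! = 6227020800 - 958003200 + 39916800 = 5308934400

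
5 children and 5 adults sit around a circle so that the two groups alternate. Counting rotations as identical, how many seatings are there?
Fix one of the children: (5-1)! ways for the remaining children, × 5! ways for the adults = 24 × 120 = 2880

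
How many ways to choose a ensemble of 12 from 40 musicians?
C(40,12) = 40!/(12!×28!) = 5586853480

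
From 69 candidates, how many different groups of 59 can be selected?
C(69,59) = 69!/(59!×10!) = 340032449328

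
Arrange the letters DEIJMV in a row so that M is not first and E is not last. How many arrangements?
By inclusion-exclusion: 6! - 2×(6-1)! + (6-2)! = 720 - 240 + 24 = 504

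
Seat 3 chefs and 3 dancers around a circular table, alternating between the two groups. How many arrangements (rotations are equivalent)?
Fix one of the chefs: (3-1)! ways for the remaining chefs, × 3! ways for the dancers = 2 × 6 = 12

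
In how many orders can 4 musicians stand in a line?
4! = 24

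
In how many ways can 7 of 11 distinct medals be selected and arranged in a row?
P(11,7) = 11!/(11-7)! = 1663200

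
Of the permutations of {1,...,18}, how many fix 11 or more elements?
Exactly j fixed points: C(18,j)·!(18-j); sum over j ≥ 11 (derangement numbers via !m = (m-1)·(!(m-1) + !(m-2)): !0..!7 = 1, 0, 1, 2, 9, 44, 265, 1854). Σ_{j=11}^{18} C(18,j)·!(18-j) = C(18,11)·!7 + C(18,12)·!6 + C(18,13)·!5 + C(18,14)·!4 + C(18,15)·!3 + C(18,16)·!2 + C(18,17)·!1 + C(18,18)·!0 = 31824·1854 + 18564·265 + 8568·44 + 3060·9 + 816·2 + 153·1 + 18·0 + 1·1 = 64327474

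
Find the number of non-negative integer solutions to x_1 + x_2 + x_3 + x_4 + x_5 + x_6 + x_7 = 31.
C(31+7-1, 7-1) = C(37, 6) = 2324784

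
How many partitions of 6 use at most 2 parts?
By conjugation, equals partitions of 6 into parts ≤ 2. Let r_j(i) = number of partitions of i into parts ≤ j, for i = 0..6. r_1(i) = 1 for all i; r_j(i) = r_{j-1}(i) + r_j(i-j). Rows j = 2..2: ≤2: 1 1 2 2 3 3 4. r_2(6) = 4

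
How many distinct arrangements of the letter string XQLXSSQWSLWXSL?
14! / (2! × 2! × 4! × 3! × 3!) = 25225200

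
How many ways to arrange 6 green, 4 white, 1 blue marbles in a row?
11! / (6! × 4! × 1!) = 2310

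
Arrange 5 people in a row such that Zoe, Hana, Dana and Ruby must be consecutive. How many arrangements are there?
Treat the 4 as one block: (5-4+1)! × 4! = 2 × 24 = 48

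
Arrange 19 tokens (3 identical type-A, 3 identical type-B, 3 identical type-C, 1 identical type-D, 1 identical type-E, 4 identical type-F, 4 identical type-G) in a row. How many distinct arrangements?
19! / (3! × 3! × 3! × 1! × 1! × 4! × 4!) = 977728752000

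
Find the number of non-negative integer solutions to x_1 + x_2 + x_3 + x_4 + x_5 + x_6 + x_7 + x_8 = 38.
C(38+8-1, 8-1) = C(45, 7) = 45379620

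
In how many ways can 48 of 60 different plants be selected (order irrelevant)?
C(60,48) = 60!/(48!×12!) = 1399358844975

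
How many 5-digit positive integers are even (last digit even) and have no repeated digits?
Last∈{0,2,4,6,8}. Last=0: 3024. Last nonzero: 4×8×P(8,3) = 10752. Total = 13776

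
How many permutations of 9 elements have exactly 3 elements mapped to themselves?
Choose the 3 fixed points C(9,3) = 84, derange the rest: !6 = Σ_{j=0}^{6} (-1)^j·6!/j! = 720 - 720 + 360 - 120 + 30 - 6 + 1 = 265. Product = 84 × 265 = 22260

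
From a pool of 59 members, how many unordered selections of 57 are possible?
C(59,57) = 59!/(57!×2!) = 1711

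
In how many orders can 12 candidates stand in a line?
12! = 479001600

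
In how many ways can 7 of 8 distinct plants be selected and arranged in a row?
P(8,7) = 8!/(8-7)! = 40320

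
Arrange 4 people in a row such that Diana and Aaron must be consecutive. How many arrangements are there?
Treat the 2 as one block: (4-2+1)! × 2! = 6 × 2 = 12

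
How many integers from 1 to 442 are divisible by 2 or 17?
⌊442/2⌋ + ⌊442/17⌋ - ⌊442/34⌋ = 221 + 26 - 13 = 234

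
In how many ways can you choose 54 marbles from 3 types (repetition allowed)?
C(54+3-1, 3-1) = C(56, 2) = 1540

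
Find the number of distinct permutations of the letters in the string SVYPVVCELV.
10! / (1! × 1! × 1! × 4! × 1! × 1! × 1!) = 151200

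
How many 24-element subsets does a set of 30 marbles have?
C(30,24) = 30!/(24!×6!) = 593775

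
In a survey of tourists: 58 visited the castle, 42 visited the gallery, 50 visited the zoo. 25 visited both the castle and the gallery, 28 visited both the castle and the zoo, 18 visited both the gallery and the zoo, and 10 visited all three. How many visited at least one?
|A∪B∪C| = 58+42+50-25-28-18+10 = 89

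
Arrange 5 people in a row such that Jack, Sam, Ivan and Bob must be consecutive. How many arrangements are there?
Treat the 4 as one block: (5-4+1)! × 4! = 2 × 24 = 48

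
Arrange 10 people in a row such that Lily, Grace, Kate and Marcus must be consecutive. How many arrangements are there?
Treat the 4 as one block: (10-4+1)! × 4! = 5040 × 24 = 120960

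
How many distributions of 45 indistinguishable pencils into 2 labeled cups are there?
C(45+2-1, 2-1) = C(46, 1) = 46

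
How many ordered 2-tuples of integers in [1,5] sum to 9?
Coefficient of x^9 in (x + x² + ... + x^5)^2. By inclusion-exclusion on dice exceeding 5: Σ_j (-1)^j C(2,j)·C(9-1-5j, 1) = C(2,0)·C(8,1) - C(2,1)·C(3,1) = 1·8 - 2·3 = 2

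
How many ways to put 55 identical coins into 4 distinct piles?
C(55+4-1, 4-1) = C(58, 3) = 30856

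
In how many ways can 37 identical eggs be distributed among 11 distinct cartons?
C(37+11-1, 11-1) = C(47, 10) = 5178066751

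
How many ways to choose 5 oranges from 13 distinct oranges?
C(13,5) = 13!/(5!×8!) = 1287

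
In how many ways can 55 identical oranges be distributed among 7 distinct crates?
C(55+7-1, 7-1) = C(61, 6) = 55525372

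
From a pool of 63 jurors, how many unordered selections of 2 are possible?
C(63,2) = 63!/(2!×61!) = 1953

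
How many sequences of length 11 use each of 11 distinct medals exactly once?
11! = 39916800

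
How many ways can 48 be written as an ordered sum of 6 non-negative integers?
C(48+6-1, 6-1) = C(53, 5) = 2869685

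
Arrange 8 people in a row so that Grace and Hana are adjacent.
Treat as block: (8-1)! × 2! = 5040 × 2 = 10080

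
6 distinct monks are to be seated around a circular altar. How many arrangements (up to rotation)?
Circular: fix one position, arrange the rest. (6-1)! = 120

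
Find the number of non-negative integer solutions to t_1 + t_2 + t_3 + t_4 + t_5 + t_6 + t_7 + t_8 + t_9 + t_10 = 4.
C(4+10-1, 10-1) = C(13, 9) = 715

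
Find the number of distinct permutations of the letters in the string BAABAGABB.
9! / (4! × 4! × 1!) = 630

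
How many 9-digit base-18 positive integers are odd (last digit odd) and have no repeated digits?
Last∈{1,3,5,7,9,11,13,15,17}. Last=0: 0. Last nonzero: 9×16×P(16,7) = 8302694400. Total = 8302694400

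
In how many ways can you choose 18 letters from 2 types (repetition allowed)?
C(18+2-1, 2-1) = C(19, 1) = 19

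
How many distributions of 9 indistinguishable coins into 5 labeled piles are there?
C(9+5-1, 5-1) = C(13, 4) = 715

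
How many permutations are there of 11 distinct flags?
11! = 39916800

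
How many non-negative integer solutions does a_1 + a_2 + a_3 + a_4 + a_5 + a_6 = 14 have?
C(14+6-1, 6-1) = C(19, 5) = 11628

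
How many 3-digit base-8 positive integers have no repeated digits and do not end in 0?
Last digit: 7 nonzero choices. First digit: 6 (nonzero, ≠last). Middle 1: P(6,1) = 6. Total = 252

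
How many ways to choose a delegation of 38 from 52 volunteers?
C(52,38) = 52!/(38!×14!) = 1768966344600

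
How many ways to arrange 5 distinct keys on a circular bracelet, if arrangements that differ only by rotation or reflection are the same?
(5-1)!/2 = 24/2 = 12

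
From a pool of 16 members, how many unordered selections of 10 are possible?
C(16,10) = 16!/(10!×6!) = 8008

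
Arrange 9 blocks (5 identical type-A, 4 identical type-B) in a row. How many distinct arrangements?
9! / (5! × 4!) = 126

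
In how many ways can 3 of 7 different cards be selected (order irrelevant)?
C(7,3) = 7!/(3!×4!) = 35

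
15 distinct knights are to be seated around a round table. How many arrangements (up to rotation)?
Circular: fix one position, arrange the rest. (15-1)! = 87178291200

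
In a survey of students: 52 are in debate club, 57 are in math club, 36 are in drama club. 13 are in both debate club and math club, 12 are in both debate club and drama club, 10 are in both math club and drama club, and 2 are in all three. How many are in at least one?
|A∪B∪C| = 52+57+36-13-12-10+2 = 112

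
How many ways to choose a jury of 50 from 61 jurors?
C(61,50) = 61!/(50!×11!) = 418094152866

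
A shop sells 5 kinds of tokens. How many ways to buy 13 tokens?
C(13+5-1, 5-1) = C(17, 4) = 2380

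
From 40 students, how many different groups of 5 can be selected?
C(40,5) = 40!/(5!×35!) = 658008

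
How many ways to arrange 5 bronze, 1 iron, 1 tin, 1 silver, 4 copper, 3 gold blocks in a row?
15! / (5! × 1! × 1! × 1! × 4! × 3!) = 75675600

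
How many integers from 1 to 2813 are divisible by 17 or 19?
⌊2813/17⌋ + ⌊2813/19⌋ - ⌊2813/323⌋ = 165 + 148 - 8 = 305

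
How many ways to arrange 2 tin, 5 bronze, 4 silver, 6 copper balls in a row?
17! / (2! × 5! × 4! × 6!) = 85765680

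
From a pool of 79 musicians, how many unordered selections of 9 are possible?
C(79,9) = 79!/(9!×70!) = 205811513765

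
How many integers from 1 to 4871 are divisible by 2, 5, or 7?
⌊4871/2⌋+⌊4871/5⌋+⌊4871/7⌋ - ⌊4871/10⌋-⌊4871/14⌋-⌊4871/35⌋ + ⌊4871/70⌋ = 2435+974+695 - 487-347-139 + 69 = 3200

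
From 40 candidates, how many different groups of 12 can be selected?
C(40,12) = 40!/(12!×28!) = 5586853480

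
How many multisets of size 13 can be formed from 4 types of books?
C(13+4-1, 4-1) = C(16, 3) = 560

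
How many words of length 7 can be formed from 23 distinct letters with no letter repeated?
P(23,7) = 23!/(23-7)! = 1235591280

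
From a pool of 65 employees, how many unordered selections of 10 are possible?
C(65,10) = 65!/(10!×55!) = 179013799328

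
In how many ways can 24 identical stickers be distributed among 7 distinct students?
C(24+7-1, 7-1) = C(30, 6) = 593775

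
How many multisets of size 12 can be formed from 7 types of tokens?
C(12+7-1, 7-1) = C(18, 6) = 18564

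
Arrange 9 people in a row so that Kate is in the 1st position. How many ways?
Fix one position: (9-1)! = 40320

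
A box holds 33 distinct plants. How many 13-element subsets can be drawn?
C(33,13) = 33!/(13!×20!) = 573166440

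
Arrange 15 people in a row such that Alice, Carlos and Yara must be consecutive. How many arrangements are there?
Treat the 3 as one block: (15-3+1)! × 3! = 6227020800 × 6 = 37362124800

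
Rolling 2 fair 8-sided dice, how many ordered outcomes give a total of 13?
Coefficient of x^13 in (x + x² + ... + x^8)^2. By inclusion-exclusion on dice exceeding 8: Σ_j (-1)^j C(2,j)·C(13-1-8j, 1) = C(2,0)·C(12,1) - C(2,1)·C(4,1) = 1·12 - 2·4 = 4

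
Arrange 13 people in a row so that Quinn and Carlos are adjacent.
Treat as block: (13-1)! × 2! = 479001600 × 2 = 958003200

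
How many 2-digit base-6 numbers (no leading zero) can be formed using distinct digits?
First digit: 5 choices (nonzero). Then descending: 5 × 5 = 25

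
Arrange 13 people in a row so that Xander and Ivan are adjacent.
Treat as block: (13-1)! × 2! = 479001600 × 2 = 958003200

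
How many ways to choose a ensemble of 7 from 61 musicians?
C(61,7) = 61!/(7!×54!) = 436270780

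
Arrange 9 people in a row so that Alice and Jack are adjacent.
Treat as block: (9-1)! × 2! = 40320 × 2 = 80640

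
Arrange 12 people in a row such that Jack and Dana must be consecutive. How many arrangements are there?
Treat the 2 as one block: (12-2+1)! × 2! = 39916800 × 2 = 79833600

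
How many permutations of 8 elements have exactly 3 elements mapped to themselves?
Choose the 3 fixed points C(8,3) = 56, derange the rest: !5 = Σ_{j=0}^{5} (-1)^j·5!/j! = 120 - 120 + 60 - 20 + 5 - 1 = 44. Product = 56 × 44 = 2464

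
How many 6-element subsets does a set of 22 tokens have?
C(22,6) = 22!/(6!×16!) = 74613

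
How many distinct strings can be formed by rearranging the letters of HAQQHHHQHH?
10! / (3! × 1! × 6!) = 840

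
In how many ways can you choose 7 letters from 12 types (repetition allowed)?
C(7+12-1, 12-1) = C(18, 11) = 31824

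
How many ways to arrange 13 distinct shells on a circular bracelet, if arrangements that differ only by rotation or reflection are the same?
(13-1)!/2 = 479001600/2 = 239500800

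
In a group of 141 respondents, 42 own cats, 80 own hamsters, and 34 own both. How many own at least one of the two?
|A∪B| = |A| + |B| - |A∩B| = 42 + 80 - 34 = 88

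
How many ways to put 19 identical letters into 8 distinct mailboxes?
C(19+8-1, 8-1) = C(26, 7) = 657800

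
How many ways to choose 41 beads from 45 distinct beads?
C(45,41) = 45!/(41!×4!) = 148995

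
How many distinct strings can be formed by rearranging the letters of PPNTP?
5! / (1! × 1! × 3!) = 20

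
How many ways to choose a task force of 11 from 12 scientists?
C(12,11) = 12!/(11!×1!) = 12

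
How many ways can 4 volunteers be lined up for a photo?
4! = 24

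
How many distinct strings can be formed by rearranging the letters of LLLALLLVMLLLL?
13! / (10! × 1! × 1! × 1!) = 1716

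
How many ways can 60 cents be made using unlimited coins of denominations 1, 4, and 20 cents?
Coefficient of x^60 in 1/(1-x^1) · 1/(1-x^4) · 1/(1-x^20). Case on j = number of 20-cent coins (j = 0..3); remainder r = 60 - 20j is made from {1,4} in ⌊r/4⌋+1 ways. r = 60, 40, 20, 0 → 16 + 11 + 6 + 1 = 34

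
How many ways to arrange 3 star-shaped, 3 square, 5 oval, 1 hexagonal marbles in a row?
12! / (3! × 3! × 5! × 1!) = 110880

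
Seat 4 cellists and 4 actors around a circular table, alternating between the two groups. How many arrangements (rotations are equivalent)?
Fix one of the cellists: (4-1)! ways for the remaining cellists, × 4! ways for the actors = 6 × 24 = 144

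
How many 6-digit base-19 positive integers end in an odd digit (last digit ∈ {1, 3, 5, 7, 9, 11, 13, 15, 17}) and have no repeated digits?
Last∈{1,3,5,7,9,11,13,15,17}. Last=0: 0. Last nonzero: 9×17×P(17,4) = 8739360. Total = 8739360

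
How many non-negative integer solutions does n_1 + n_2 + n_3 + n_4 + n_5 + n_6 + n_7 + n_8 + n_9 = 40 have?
C(40+9-1, 9-1) = C(48, 8) = 377348994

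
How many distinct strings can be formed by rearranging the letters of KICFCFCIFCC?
11! / (3! × 1! × 5! × 2!) = 27720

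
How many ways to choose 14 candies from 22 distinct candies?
C(22,14) = 22!/(14!×8!) = 319770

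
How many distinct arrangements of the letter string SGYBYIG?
7! / (1! × 1! × 2! × 1! × 2!) = 1260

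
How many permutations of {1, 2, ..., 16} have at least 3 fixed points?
Exactly j fixed points: C(16,j)·!(16-j); sum over j ≥ 3 (derangement numbers via !m = (m-1)·(!(m-1) + !(m-2)): !0..!13 = 1, 0, 1, 2, 9, 44, 265, 1854, 14833, 133496, 1334961, 14684570, 176214841, 2290792932). Σ_{j=3}^{16} C(16,j)·!(16-j) = C(16,3)·!13 + C(16,4)·!12 + C(16,5)·!11 + C(16,6)·!10 + C(16,7)·!9 + C(16,8)·!8 + C(16,9)·!7 + C(16,10)·!6 + C(16,11)·!5 + C(16,12)·!4 + C(16,13)·!3 + C(16,14)·!2 + C(16,15)·!1 + C(16,16)·!0 = 560·2290792932 + 1820·176214841 + 4368·14684570 + 8008·1334961 + 11440·133496 + 12870·14833 + 11440·1854 + 8008·265 + 4368·44 + 1820·9 + 560·2 + 120·1 + 16·0 + 1·1 = 1680129258631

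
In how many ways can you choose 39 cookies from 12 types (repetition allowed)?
C(39+12-1, 12-1) = C(50, 11) = 37353738800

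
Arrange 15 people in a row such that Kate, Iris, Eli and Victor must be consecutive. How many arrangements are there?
Treat the 4 as one block: (15-4+1)! × 4! = 479001600 × 24 = 11496038400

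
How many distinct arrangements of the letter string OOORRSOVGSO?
11! / (1! × 5! × 2! × 1! × 2!) = 83160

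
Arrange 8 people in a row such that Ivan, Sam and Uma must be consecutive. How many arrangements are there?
Treat the 3 as one block: (8-3+1)! × 3! = 720 × 6 = 4320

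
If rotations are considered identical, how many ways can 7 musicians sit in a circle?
Circular: fix one position, arrange the rest. (7-1)! = 720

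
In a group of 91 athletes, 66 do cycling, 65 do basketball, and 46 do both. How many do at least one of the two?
|A∪B| = |A| + |B| - |A∩B| = 66 + 65 - 46 = 85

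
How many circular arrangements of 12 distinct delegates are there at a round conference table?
Circular: fix one position, arrange the rest. (12-1)! = 39916800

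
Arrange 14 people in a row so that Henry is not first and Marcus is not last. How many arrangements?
By inclusion-exclusion: 14! - 2×(14-1)! + (14-2)! = 87178291200 - 12454041600 + 479001600 = 75203251200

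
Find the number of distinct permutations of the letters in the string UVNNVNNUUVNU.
12! / (3! × 5! × 4!) = 27720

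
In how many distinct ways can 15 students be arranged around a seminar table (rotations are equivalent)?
Circular: fix one position, arrange the rest. (15-1)! = 87178291200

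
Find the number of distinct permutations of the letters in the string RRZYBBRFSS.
10! / (2! × 2! × 1! × 1! × 3! × 1!) = 151200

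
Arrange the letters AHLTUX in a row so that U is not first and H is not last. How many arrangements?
By inclusion-exclusion: 6! - 2×(6-1)! + (6-2)! = 720 - 240 + 24 = 504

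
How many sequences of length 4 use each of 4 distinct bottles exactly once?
4! = 24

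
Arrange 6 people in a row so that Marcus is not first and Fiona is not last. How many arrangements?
By inclusion-exclusion: 6! - 2×(6-1)! + (6-2)! = 720 - 240 + 24 = 504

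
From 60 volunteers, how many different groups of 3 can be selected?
C(60,3) = 60!/(3!×57!) = 34220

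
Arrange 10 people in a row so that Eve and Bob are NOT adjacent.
Total - adjacent = 10! - (10-1)!×2 = 3628800 - 725760 = 2903040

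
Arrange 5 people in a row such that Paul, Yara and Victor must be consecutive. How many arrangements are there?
Treat the 3 as one block: (5-3+1)! × 3! = 6 × 6 = 36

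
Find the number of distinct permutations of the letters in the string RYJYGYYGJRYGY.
13! / (2! × 3! × 2! × 6!) = 360360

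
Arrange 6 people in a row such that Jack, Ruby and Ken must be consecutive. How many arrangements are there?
Treat the 3 as one block: (6-3+1)! × 3! = 24 × 6 = 144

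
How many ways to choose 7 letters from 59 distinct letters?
C(59,7) = 59!/(7!×52!) = 341149446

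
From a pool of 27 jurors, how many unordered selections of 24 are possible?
C(27,24) = 27!/(24!×3!) = 2925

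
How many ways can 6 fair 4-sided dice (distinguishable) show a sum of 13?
Coefficient of x^13 in (x + x² + ... + x^4)^6. By inclusion-exclusion on dice exceeding 4: Σ_j (-1)^j C(6,j)·C(13-1-4j, 5) = C(6,0)·C(12,5) - C(6,1)·C(8,5) = 1·792 - 6·56 = 456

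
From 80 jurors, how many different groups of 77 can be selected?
C(80,77) = 80!/(77!×3!) = 82160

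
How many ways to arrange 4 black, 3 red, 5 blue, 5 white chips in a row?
17! / (4! × 3! × 5! × 5!) = 171531360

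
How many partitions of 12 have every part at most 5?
Let r_j(i) = number of partitions of i into parts ≤ j, for i = 0..12. r_1(i) = 1 for all i; r_j(i) = r_{j-1}(i) + r_j(i-j). Rows j = 2..5: ≤2: 1 1 2 2 3 3 4 4 5 5 6 6 7; ≤3: 1 1 2 3 4 5 7 8 10 12 14 16 19; ≤4: 1 1 2 3 5 6 9 11 15 18 23 27 34; ≤5: 1 1 2 3 5 7 10 13 18 23 30 37 47. r_5(12) = 47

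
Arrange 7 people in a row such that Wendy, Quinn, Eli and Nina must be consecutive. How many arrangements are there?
Treat the 4 as one block: (7-4+1)! × 4! = 24 × 24 = 576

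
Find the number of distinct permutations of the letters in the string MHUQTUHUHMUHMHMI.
16! / (1! × 1! × 5! × 1! × 4! × 4!) = 302702400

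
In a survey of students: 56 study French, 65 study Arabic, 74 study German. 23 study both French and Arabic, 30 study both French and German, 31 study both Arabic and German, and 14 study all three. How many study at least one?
|A∪B∪C| = 56+65+74-23-30-31+14 = 125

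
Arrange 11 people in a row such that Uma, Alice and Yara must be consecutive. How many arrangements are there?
Treat the 3 as one block: (11-3+1)! × 3! = 362880 × 6 = 2177280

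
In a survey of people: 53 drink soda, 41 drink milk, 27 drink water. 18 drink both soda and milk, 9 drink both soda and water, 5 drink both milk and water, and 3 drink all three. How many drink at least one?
|A∪B∪C| = 53+41+27-18-9-5+3 = 92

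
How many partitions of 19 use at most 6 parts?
By conjugation, equals partitions of 19 into parts ≤ 6. Let r_j(i) = number of partitions of i into parts ≤ j, for i = 0..19. r_1(i) = 1 for all i; r_j(i) = r_{j-1}(i) + r_j(i-j). Rows j = 2..6: ≤2: 1 1 2 2 3 3 4 4 5 5 6 6 7 7 8 8 9 9 10 10; ≤3: 1 1 2 3 4 5 7 8 10 12 14 16 19 21 24 27 30 33 37 40; ≤4: 1 1 2 3 5 6 9 11 15 18 23 27 34 39 47 54 64 72 84 94; ≤5: 1 1 2 3 5 7 10 13 18 23 30 37 47 57 70 84 101 119 141 164; ≤6: 1 1 2 3 5 7 11 14 20 26 35 44 58 71 90 110 136 163 199 235. r_6(19) = 235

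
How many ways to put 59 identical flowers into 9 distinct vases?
C(59+9-1, 9-1) = C(67, 8) = 6522361560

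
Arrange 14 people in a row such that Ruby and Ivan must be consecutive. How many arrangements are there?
Treat the 2 as one block: (14-2+1)! × 2! = 6227020800 × 2 = 12454041600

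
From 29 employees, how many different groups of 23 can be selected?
C(29,23) = 29!/(23!×6!) = 475020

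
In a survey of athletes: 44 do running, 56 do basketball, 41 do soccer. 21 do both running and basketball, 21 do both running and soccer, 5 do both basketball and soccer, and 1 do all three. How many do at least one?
|A∪B∪C| = 44+56+41-21-21-5+1 = 95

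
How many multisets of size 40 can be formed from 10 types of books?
C(40+10-1, 10-1) = C(49, 9) = 2054455634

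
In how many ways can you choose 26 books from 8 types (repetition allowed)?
C(26+8-1, 8-1) = C(33, 7) = 4272048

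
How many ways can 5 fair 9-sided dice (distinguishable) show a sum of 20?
Coefficient of x^20 in (x + x² + ... + x^9)^5. By inclusion-exclusion on dice exceeding 9: Σ_j (-1)^j C(5,j)·C(20-1-9j, 4) = C(5,0)·C(19,4) - C(5,1)·C(10,4) = 1·3876 - 5·210 = 2826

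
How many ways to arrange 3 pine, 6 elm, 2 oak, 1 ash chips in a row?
12! / (3! × 6! × 2! × 1!) = 55440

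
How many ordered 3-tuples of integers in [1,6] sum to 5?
Coefficient of x^5 in (x + x² + ... + x^6)^3. By inclusion-exclusion on dice exceeding 6: Σ_j (-1)^j C(3,j)·C(5-1-6j, 2) = C(3,0)·C(4,2) = 1·6 = 6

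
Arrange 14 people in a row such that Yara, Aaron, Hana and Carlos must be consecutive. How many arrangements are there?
Treat the 4 as one block: (14-4+1)! × 4! = 39916800 × 24 = 958003200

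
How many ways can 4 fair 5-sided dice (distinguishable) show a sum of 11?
Coefficient of x^11 in (x + x² + ... + x^5)^4. By inclusion-exclusion on dice exceeding 5: Σ_j (-1)^j C(4,j)·C(11-1-5j, 3) = C(4,0)·C(10,3) - C(4,1)·C(5,3) = 1·120 - 4·10 = 80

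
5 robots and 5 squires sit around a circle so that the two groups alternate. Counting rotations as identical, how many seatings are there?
Fix one of the robots: (5-1)! ways for the remaining robots, × 5! ways for the squires = 24 × 120 = 2880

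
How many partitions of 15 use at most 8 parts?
By conjugation, equals partitions of 15 into parts ≤ 8. Let r_j(i) = number of partitions of i into parts ≤ j, for i = 0..15. r_1(i) = 1 for all i; r_j(i) = r_{j-1}(i) + r_j(i-j). Rows j = 2..8: ≤2: 1 1 2 2 3 3 4 4 5 5 6 6 7 7 8 8; ≤3: 1 1 2 3 4 5 7 8 10 12 14 16 19 21 24 27; ≤4: 1 1 2 3 5 6 9 11 15 18 23 27 34 39 47 54; ≤5: 1 1 2 3 5 7 10 13 18 23 30 37 47 57 70 84; ≤6: 1 1 2 3 5 7 11 14 20 26 35 44 58 71 90 110; ≤7: 1 1 2 3 5 7 11 15 21 28 38 49 65 82 105 131; ≤8: 1 1 2 3 5 7 11 15 22 29 40 52 70 89 116 146. r_8(15) = 146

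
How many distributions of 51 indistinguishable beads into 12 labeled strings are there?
C(51+12-1, 12-1) = C(62, 11) = 508271323092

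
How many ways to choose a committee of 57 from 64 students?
C(64,57) = 64!/(57!×7!) = 621216192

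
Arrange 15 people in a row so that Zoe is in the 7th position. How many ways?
Fix one position: (15-1)! = 87178291200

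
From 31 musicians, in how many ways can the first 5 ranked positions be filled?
P(31,5) = 31!/(31-5)! = 20389320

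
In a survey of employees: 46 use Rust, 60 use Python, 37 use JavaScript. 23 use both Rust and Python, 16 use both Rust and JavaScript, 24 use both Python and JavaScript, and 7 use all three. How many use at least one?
|A∪B∪C| = 46+60+37-23-16-24+7 = 87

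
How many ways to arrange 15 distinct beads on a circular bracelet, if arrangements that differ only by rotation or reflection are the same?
(15-1)!/2 = 87178291200/2 = 43589145600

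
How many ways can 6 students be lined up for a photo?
6! = 720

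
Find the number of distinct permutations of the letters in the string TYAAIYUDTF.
10! / (2! × 2! × 2! × 1! × 1! × 1! × 1!) = 453600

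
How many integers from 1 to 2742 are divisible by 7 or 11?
⌊2742/7⌋ + ⌊2742/11⌋ - ⌊2742/77⌋ = 391 + 249 - 35 = 605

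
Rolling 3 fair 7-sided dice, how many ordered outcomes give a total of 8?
Coefficient of x^8 in (x + x² + ... + x^7)^3. By inclusion-exclusion on dice exceeding 7: Σ_j (-1)^j C(3,j)·C(8-1-7j, 2) = C(3,0)·C(7,2) = 1·21 = 21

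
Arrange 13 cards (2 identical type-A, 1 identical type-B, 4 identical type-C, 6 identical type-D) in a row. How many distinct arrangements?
13! / (2! × 1! × 4! × 6!) = 180180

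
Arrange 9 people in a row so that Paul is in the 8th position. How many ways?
Fix one position: (9-1)! = 40320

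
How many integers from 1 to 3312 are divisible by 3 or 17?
⌊3312/3⌋ + ⌊3312/17⌋ - ⌊3312/51⌋ = 1104 + 194 - 64 = 1234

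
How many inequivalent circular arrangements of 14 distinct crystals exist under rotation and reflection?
(14-1)!/2 = 6227020800/2 = 3113510400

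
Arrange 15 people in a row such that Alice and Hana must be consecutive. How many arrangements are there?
Treat the 2 as one block: (15-2+1)! × 2! = 87178291200 × 2 = 174356582400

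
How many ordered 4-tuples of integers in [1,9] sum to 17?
Coefficient of x^17 in (x + x² + ... + x^9)^4. By inclusion-exclusion on dice exceeding 9: Σ_j (-1)^j C(4,j)·C(17-1-9j, 3) = C(4,0)·C(16,3) - C(4,1)·C(7,3) = 1·560 - 4·35 = 420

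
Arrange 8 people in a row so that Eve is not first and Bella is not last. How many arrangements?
By inclusion-exclusion: 8! - 2×(8-1)! + (8-2)! = 40320 - 10080 + 720 = 30960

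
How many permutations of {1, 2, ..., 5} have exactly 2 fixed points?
Choose the 2 fixed points C(5,2) = 10, derange the rest: !3 = Σ_{j=0}^{3} (-1)^j·3!/j! = 6 - 6 + 3 - 1 = 2. Product = 10 × 2 = 20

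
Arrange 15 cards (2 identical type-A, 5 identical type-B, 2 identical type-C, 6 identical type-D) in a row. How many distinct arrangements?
15! / (2! × 5! × 2! × 6!) = 3783780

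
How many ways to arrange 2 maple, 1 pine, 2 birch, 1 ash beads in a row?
6! / (2! × 1! × 2! × 1!) = 180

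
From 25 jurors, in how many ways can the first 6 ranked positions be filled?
P(25,6) = 25!/(25-6)! = 127512000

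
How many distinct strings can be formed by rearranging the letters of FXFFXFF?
7! / (5! × 2!) = 21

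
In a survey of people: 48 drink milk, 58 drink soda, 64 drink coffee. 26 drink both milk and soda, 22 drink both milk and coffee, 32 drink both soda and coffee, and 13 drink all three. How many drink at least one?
|A∪B∪C| = 48+58+64-26-22-32+13 = 103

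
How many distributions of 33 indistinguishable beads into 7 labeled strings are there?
C(33+7-1, 7-1) = C(39, 6) = 3262623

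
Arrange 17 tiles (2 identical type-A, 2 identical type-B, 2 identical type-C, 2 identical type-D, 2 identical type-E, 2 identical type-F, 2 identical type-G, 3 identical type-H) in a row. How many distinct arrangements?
17! / (2! × 2! × 2! × 2! × 2! × 2! × 2! × 3!) = 463134672000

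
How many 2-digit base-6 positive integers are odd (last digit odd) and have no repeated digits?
Last∈{1,3,5}. Last=0: 0. Last nonzero: 3×4×P(4,0) = 12. Total = 12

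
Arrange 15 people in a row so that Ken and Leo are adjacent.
Treat as block: (15-1)! × 2! = 87178291200 × 2 = 174356582400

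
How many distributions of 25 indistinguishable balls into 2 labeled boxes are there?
C(25+2-1, 2-1) = C(26, 1) = 26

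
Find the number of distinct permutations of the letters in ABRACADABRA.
11! / (5! × 2! × 2! × 1! × 1!) = 83160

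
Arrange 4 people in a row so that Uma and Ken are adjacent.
Treat as block: (4-1)! × 2! = 6 × 2 = 12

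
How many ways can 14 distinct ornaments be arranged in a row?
14! = 87178291200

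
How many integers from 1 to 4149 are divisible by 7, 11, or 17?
⌊4149/7⌋+⌊4149/11⌋+⌊4149/17⌋ - ⌊4149/77⌋-⌊4149/119⌋-⌊4149/187⌋ + ⌊4149/1309⌋ = 592+377+244 - 53-34-22 + 3 = 1107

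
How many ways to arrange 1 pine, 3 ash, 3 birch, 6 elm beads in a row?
13! / (1! × 3! × 3! × 6!) = 240240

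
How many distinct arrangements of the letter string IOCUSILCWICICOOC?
16! / (1! × 1! × 1! × 1! × 3! × 4! × 5!) = 1210809600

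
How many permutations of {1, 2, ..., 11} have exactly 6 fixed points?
Choose the 6 fixed points C(11,6) = 462, derange the rest: !5 = Σ_{j=0}^{5} (-1)^j·5!/j! = 120 - 120 + 60 - 20 + 5 - 1 = 44. Product = 462 × 44 = 20328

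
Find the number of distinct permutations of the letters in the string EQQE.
4! / (2! × 2!) = 6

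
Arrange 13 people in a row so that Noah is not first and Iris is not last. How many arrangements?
By inclusion-exclusion: 13! - 2×(13-1)! + (13-2)! = 6227020800 - 958003200 + 39916800 = 5308934400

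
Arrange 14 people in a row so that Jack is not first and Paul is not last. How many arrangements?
By inclusion-exclusion: 14! - 2×(14-1)! + (14-2)! = 87178291200 - 12454041600 + 479001600 = 75203251200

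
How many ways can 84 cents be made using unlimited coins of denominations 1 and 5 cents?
Coefficient of x^84 in 1/(1-x^1) · 1/(1-x^5). Use j coins of 5 for j = 0..⌊84/5⌋ = 16, the rest in 1s: 16 + 1 = 17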